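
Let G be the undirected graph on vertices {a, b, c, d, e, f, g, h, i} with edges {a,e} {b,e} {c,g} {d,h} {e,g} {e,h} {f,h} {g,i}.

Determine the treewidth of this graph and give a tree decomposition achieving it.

Treewidth 1.
One optimal decomposition is:
Bags: B1 = {b, e}  B2 = {e, h}  B3 = {d, h}  B4 = {f, h}  B5 = {e, g}  B6 = {g, i}  B7 = {c, g}  B8 = {a, e}
Tree: B1–B2, B2–B3, B2–B4, B1–B5, B5–B6, B6–B7, B2–B8

The largest bag has 2 vertices, giving width 1; this decomposition certifies tw(G) ≤ 1. Since G has at least one edge (e.g. e–b), it is not an edgeless graph, so tw(G) ≥ 1. The upper and lower bounds meet at 1, so that is the treewidth.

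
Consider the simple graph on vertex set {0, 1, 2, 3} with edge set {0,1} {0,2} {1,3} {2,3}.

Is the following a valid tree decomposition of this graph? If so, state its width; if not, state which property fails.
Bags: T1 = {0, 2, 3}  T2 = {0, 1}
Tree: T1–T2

A tree decomposition must satisfy three properties: every vertex lies in some bag; for every edge, both endpoints lie together in some bag; and for every vertex, the bags containing it form a connected subtree. Here edge (3,1) lies in no bag, so the decomposition is invalid.

No — edge (3,1) lies in no bag.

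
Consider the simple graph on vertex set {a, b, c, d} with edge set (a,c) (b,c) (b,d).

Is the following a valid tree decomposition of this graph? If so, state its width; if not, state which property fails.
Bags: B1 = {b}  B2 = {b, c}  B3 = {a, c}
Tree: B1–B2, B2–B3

No — vertex d appears in no bag.

A tree decomposition must satisfy three properties: every vertex lies in some bag; for every edge, both endpoints lie together in some bag; and for every vertex, the bags containing it form a connected subtree. Here vertex d appears in no bag, so the decomposition is invalid.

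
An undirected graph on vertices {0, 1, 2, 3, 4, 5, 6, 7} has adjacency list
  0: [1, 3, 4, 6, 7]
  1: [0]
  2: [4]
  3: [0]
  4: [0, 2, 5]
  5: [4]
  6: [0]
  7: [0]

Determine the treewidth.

A width-1 tree decomposition is:
Bags: B1 = {0, 4}  B2 = {0, 6}  B3 = {0, 7}  B4 = {4, 5}  B5 = {0, 1}  B6 = {2, 4}  B7 = {0, 3}
Tree: B1–B2, B2–B3, B1–B4, B2–B5, B4–B6, B3–B7
The largest bag has 2 vertices, giving width 1; this decomposition certifies tw(G) ≤ 1. G has an edge, so its treewidth is at least 1. The upper and lower bounds meet at 1, so that is the treewidth.

1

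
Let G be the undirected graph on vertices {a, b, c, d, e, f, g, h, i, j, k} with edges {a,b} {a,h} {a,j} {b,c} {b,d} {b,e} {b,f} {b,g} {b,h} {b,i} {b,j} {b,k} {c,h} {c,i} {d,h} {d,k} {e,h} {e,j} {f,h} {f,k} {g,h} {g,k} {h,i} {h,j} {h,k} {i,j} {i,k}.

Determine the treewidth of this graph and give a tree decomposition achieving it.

The largest bag has 4 vertices, giving width 3; this decomposition certifies tw(G) ≤ 3. Conversely, {b, d, h, k} is a clique of size 4, and the vertices of any clique must share a bag in every tree decomposition; so some bag has ≥ 4 vertices and tw(G) ≥ 3. Hence tw(G) = 3 exactly.

Treewidth 3.
One such decomposition:
Bags: B1 = {b, h, i, k}  B2 = {b, f, h, k}  B3 = {b, c, h, i}  B4 = {b, g, h, k}  B5 = {b, h, i, j}  B6 = {b, d, h, k}  B7 = {b, e, h, j}  B8 = {a, b, h, j}
Tree: B1–B2, B1–B3, B1–B4, B1–B5, B2–B6, B5–B7, B5–B8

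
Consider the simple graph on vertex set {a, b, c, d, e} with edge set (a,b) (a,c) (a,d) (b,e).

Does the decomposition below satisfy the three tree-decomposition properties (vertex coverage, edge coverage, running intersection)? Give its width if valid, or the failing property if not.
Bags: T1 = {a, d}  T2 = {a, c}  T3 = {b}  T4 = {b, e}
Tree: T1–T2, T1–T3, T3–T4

No — edge (a,b) lies in no bag.

A tree decomposition must satisfy three properties: every vertex lies in some bag; for every edge, both endpoints lie together in some bag; and for every vertex, the bags containing it form a connected subtree. Here edge (a,b) lies in no bag, so the decomposition is invalid.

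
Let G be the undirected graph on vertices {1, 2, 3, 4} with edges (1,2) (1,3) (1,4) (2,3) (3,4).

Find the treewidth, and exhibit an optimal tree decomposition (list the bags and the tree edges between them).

Each bag holds 3 vertices, so the decomposition has width 2, which upper-bounds the treewidth. On the other hand G contains the 3-clique {1, 2, 3}. A clique must lie in a single bag of any decomposition, so no decomposition can have width below 2. Hence tw(G) = 2 exactly.

Treewidth 2.
One such decomposition:
Bags: B1 = {1, 3, 4}  B2 = {1, 2, 3}
Tree: B1–B2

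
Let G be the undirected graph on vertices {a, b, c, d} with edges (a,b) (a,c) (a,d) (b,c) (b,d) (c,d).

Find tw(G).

A width-3 tree decomposition is:
Bags: B1 = {a, b, c, d}
Tree: (single bag)
A single bag containing all 4 vertices is trivially a valid decomposition of width 3. For the lower bound, the 4 vertices {a, b, c, d} are pairwise adjacent, and any tree decomposition puts a clique entirely inside one bag — forcing width ≥ 3. Combining the bounds, tw(G) = 3.

3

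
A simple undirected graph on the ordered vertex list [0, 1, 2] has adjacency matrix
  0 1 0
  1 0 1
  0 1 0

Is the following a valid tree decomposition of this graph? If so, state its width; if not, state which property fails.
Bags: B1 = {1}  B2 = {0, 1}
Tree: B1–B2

No — vertex 2 appears in no bag.

A tree decomposition must satisfy three properties: every vertex lies in some bag; for every edge, both endpoints lie together in some bag; and for every vertex, the bags containing it form a connected subtree. Here vertex 2 appears in no bag, so the decomposition is invalid.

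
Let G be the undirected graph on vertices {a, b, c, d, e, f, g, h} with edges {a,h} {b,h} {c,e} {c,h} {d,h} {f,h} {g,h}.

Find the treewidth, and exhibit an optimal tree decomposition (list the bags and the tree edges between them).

Every bag has size at most 2, so the width is 2 − 1 = 1 and tw(G) ≤ 1. Any graph with an edge has treewidth ≥ 1, and G has the edge h–c. Hence tw(G) = 1 exactly.

Treewidth 1.
One such decomposition:
Bags: B1 = {c, h}  B2 = {a, h}  B3 = {f, h}  B4 = {b, h}  B5 = {d, h}  B6 = {g, h}  B7 = {c, e}
Tree: B1–B2, B1–B3, B2–B4, B4–B5, B1–B6, B1–B7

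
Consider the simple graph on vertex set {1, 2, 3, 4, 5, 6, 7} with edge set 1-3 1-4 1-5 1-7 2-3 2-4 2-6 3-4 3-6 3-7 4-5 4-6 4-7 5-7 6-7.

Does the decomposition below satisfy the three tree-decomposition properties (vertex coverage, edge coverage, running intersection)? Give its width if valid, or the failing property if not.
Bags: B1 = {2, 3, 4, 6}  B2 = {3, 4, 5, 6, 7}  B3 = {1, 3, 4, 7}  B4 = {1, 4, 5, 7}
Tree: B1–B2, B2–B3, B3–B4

No — bags containing vertex 5 are not connected in the tree.

A tree decomposition must satisfy three properties: every vertex lies in some bag; for every edge, both endpoints lie together in some bag; and for every vertex, the bags containing it form a connected subtree. Here bags containing vertex 5 are not connected in the tree, so the decomposition is invalid.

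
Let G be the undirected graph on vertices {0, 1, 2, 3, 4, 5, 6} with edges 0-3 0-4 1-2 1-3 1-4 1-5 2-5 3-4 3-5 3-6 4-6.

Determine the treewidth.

A width-2 tree decomposition is:
Bags: B1 = {3, 4, 6}  B2 = {0, 3, 4}  B3 = {1, 3, 4}  B4 = {1, 3, 5}  B5 = {1, 2, 5}
Tree: B1–B2, B2–B3, B3–B4, B4–B5
Each bag holds 3 vertices, so the decomposition has width 2, which upper-bounds the treewidth. For the lower bound, the 3 vertices {1, 2, 5} are pairwise adjacent, and any tree decomposition puts a clique entirely inside one bag — forcing width ≥ 2. Combining the bounds, tw(G) = 2.

2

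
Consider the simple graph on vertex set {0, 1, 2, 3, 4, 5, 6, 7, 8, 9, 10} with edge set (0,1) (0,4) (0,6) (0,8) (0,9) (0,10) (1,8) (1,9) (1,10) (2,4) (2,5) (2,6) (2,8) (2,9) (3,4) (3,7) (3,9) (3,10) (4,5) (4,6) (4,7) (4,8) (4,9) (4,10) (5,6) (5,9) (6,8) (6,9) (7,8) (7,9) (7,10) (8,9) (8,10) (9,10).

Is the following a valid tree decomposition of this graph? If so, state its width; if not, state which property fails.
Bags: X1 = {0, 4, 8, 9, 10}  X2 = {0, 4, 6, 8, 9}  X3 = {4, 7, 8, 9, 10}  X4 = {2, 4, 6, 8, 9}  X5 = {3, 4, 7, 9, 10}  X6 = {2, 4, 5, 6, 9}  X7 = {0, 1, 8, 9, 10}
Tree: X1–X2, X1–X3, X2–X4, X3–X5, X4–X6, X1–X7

Yes; width 4.

Every vertex of G appears in some bag (union = {0, 1, 2, 3, 4, 5, 6, 7, 8, 9, 10}); every edge is covered by a bag; and for each vertex v the set of bags containing v is connected in the bag tree. The decomposition is therefore valid. The largest bag has 5 vertices, so the width is 4.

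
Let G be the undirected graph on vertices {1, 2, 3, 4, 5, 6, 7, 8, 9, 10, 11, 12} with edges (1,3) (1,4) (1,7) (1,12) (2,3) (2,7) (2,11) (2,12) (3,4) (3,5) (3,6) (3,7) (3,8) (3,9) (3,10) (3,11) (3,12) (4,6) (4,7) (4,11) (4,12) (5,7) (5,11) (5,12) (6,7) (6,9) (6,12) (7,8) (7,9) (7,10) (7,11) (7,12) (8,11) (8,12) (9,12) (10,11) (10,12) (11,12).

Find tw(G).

A width-4 tree decomposition is:
Bags: B1 = {3, 6, 7, 9, 12}  B2 = {3, 4, 6, 7, 12}  B3 = {3, 4, 7, 11, 12}  B4 = {3, 7, 8, 11, 12}  B5 = {2, 3, 7, 11, 12}  B6 = {1, 3, 4, 7, 12}  B7 = {3, 5, 7, 11, 12}  B8 = {3, 7, 10, 11, 12}
Tree: B1–B2, B2–B3, B3–B4, B4–B5, B2–B6, B5–B7, B5–B8
Every bag has size at most 5, so the width is 5 − 1 = 4 and tw(G) ≤ 4. Conversely, {1, 3, 4, 7, 12} is a clique of size 5, and the vertices of any clique must share a bag in every tree decomposition; so some bag has ≥ 5 vertices and tw(G) ≥ 4. Combining the bounds, tw(G) = 4.

4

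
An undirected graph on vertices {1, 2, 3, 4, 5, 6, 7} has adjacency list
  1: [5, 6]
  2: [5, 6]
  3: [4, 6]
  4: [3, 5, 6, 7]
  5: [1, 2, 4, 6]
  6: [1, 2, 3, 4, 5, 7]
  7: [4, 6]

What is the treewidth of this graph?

A width-2 tree decomposition is:
Bags: B1 = {4, 5, 6}  B2 = {3, 4, 6}  B3 = {1, 5, 6}  B4 = {2, 5, 6}  B5 = {4, 6, 7}
Tree: B1–B2, B1–B3, B3–B4, B2–B5
Every bag has size at most 3, so the width is 3 − 1 = 2 and tw(G) ≤ 2. For the lower bound, the 3 vertices {1, 5, 6} are pairwise adjacent, and any tree decomposition puts a clique entirely inside one bag — forcing width ≥ 2. Hence tw(G) = 2 exactly.

2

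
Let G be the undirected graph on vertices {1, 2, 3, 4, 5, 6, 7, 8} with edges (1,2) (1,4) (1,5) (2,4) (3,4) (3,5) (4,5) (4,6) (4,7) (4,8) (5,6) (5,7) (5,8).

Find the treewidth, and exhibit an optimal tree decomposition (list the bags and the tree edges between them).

The largest bag has 3 vertices, giving width 2; this decomposition certifies tw(G) ≤ 2. On the other hand G contains the 3-clique {1, 2, 4}. A clique must lie in a single bag of any decomposition, so no decomposition can have width below 2. Therefore the treewidth is 2.

Treewidth 2.
One such decomposition:
Bags: B1 = {4, 5, 6}  B2 = {4, 5, 7}  B3 = {1, 4, 5}  B4 = {3, 4, 5}  B5 = {1, 2, 4}  B6 = {4, 5, 8}
Tree: B1–B2, B1–B3, B2–B4, B3–B5, B3–B6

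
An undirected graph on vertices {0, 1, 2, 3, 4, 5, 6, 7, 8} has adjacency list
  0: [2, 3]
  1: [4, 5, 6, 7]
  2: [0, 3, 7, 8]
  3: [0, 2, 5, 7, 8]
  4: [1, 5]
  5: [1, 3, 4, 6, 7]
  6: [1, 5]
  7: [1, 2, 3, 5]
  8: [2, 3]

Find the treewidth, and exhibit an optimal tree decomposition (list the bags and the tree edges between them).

The largest bag has 3 vertices, giving width 2; this decomposition certifies tw(G) ≤ 2. Conversely, {1, 4, 5} is a clique of size 3, and the vertices of any clique must share a bag in every tree decomposition; so some bag has ≥ 3 vertices and tw(G) ≥ 2. Therefore the treewidth is 2.

Treewidth 2.
One optimal decomposition is:
Bags: B1 = {1, 5, 7}  B2 = {3, 5, 7}  B3 = {2, 3, 7}  B4 = {0, 2, 3}  B5 = {1, 5, 6}  B6 = {2, 3, 8}  B7 = {1, 4, 5}
Tree: B1–B2, B2–B3, B3–B4, B1–B5, B4–B6, B1–B7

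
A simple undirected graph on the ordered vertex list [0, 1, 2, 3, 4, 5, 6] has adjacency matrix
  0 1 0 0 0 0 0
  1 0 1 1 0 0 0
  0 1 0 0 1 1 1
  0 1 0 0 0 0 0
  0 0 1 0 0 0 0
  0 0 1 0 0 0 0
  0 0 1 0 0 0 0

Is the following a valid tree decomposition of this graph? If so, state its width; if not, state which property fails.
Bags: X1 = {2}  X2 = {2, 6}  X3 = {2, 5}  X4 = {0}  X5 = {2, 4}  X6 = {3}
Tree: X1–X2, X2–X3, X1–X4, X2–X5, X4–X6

No — vertex 1 appears in no bag.

A tree decomposition must satisfy three properties: every vertex lies in some bag; for every edge, both endpoints lie together in some bag; and for every vertex, the bags containing it form a connected subtree. Here vertex 1 appears in no bag, so the decomposition is invalid.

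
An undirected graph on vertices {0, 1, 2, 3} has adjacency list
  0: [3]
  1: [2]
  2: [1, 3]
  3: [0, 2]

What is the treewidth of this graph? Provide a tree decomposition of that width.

Each bag holds 2 vertices, so the decomposition has width 1, which upper-bounds the treewidth. G has an edge, so its treewidth is at least 1. The upper and lower bounds meet at 1, so that is the treewidth.

Treewidth 1.
One such decomposition:
Bags: B1 = {0, 3}  B2 = {2, 3}  B3 = {1, 2}
Tree: B1–B2, B2–B3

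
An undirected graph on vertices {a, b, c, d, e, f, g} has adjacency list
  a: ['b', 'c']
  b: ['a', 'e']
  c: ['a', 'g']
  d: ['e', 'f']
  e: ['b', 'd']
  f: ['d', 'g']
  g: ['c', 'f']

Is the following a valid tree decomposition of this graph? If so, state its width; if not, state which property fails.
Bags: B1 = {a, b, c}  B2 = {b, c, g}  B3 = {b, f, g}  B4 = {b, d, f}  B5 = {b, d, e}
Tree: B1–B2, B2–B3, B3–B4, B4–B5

Checking the three conditions: (i) the bags cover all of {a, b, c, d, e, f, g}; (ii) for each edge, some bag contains both endpoints; (iii) the bags containing any fixed vertex form a subtree. All hold, so the decomposition is valid with width 3 − 1 = 2.

Yes; width 2.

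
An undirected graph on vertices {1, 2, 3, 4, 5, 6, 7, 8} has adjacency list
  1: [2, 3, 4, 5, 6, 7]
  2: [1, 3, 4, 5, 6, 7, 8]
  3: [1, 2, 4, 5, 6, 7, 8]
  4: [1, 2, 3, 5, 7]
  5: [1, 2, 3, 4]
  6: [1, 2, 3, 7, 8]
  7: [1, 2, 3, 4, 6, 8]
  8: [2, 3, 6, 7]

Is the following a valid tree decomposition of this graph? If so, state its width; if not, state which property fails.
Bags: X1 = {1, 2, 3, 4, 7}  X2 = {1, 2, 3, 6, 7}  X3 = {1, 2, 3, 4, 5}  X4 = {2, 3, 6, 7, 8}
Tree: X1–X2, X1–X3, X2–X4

Yes; width 4.

Every vertex of G appears in some bag (union = {1, 2, 3, 4, 5, 6, 7, 8}); every edge is covered by a bag; and for each vertex v the set of bags containing v is connected in the bag tree. The decomposition is therefore valid. The largest bag has 5 vertices, so the width is 4.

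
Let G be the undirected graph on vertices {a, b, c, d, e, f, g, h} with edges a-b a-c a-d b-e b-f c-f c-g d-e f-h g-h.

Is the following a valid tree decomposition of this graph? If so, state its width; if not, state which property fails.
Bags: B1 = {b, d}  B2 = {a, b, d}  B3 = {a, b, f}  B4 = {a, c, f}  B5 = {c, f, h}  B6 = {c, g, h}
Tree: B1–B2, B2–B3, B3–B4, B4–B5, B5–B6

No — vertex e appears in no bag.

A tree decomposition must satisfy three properties: every vertex lies in some bag; for every edge, both endpoints lie together in some bag; and for every vertex, the bags containing it form a connected subtree. Here vertex e appears in no bag, so the decomposition is invalid.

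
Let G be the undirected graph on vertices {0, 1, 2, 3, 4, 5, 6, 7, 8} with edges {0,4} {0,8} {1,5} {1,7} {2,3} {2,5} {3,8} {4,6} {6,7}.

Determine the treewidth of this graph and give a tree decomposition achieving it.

Every bag has size at most 3, so the width is 3 − 1 = 2 and tw(G) ≤ 2. The edges 2–3–8–0–4–6–7–1–5–2 form a cycle, so G is not a tree and its treewidth is at least 2. Therefore the treewidth is 2.

Treewidth 2.
One optimal decomposition is:
Bags: B1 = {2, 3, 8}  B2 = {0, 2, 8}  B3 = {0, 2, 4}  B4 = {2, 4, 6}  B5 = {2, 6, 7}  B6 = {1, 2, 7}  B7 = {1, 2, 5}
Tree: B1–B2, B2–B3, B3–B4, B4–B5, B5–B6, B6–B7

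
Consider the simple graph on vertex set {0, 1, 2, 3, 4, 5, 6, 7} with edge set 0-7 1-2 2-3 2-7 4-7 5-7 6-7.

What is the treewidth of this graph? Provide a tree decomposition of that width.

Treewidth 1.
Bags: B1 = {2, 7}  B2 = {6, 7}  B3 = {1, 2}  B4 = {2, 3}  B5 = {0, 7}  B6 = {5, 7}  B7 = {4, 7}
Tree: B1–B2, B1–B3, B1–B4, B2–B5, B1–B6, B6–B7

The largest bag has 2 vertices, giving width 1; this decomposition certifies tw(G) ≤ 1. G has an edge, so its treewidth is at least 1. Hence tw(G) = 1 exactly.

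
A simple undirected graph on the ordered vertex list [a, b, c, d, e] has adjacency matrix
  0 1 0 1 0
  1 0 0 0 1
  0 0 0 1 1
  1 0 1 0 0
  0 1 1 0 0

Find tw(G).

2

A width-2 tree decomposition is:
Bags: B1 = {b, c, e}  B2 = {a, b, c}  B3 = {a, c, d}
Tree: B1–B2, B2–B3
The largest bag has 3 vertices, giving width 2; this decomposition certifies tw(G) ≤ 2. Since c–e–b–a–d–c is a cycle in G, G is not acyclic. Forests are exactly the graphs of treewidth ≤ 1, so tw(G) ≥ 2. Hence tw(G) = 2 exactly.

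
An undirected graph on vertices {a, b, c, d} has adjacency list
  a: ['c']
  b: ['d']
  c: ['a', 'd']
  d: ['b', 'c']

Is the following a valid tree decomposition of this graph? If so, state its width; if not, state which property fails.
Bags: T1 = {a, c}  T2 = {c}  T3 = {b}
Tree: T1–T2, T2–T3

A tree decomposition must satisfy three properties: every vertex lies in some bag; for every edge, both endpoints lie together in some bag; and for every vertex, the bags containing it form a connected subtree. Here vertex d appears in no bag, so the decomposition is invalid.

No — vertex d appears in no bag.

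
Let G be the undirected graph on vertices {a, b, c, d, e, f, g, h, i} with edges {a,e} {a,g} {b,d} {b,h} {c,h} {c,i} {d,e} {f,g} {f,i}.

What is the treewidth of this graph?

2

A width-2 tree decomposition is:
Bags: B1 = {c, h, i}  B2 = {f, h, i}  B3 = {f, g, h}  B4 = {a, g, h}  B5 = {a, e, h}  B6 = {d, e, h}  B7 = {b, d, h}
Tree: B1–B2, B2–B3, B3–B4, B4–B5, B5–B6, B6–B7
The largest bag has 3 vertices, giving width 2; this decomposition certifies tw(G) ≤ 2. The edges h–c–i–f–g–a–e–d–b–h form a cycle, so G is not a tree and its treewidth is at least 2. The upper and lower bounds meet at 2, so that is the treewidth.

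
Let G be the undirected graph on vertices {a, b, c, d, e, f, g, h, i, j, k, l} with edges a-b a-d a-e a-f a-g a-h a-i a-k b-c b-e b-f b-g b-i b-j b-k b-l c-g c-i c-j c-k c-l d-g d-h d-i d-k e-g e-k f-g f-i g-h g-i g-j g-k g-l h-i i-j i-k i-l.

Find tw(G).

4

A width-4 tree decomposition is:
Bags: B1 = {a, b, g, i, k}  B2 = {b, c, g, i, k}  B3 = {a, d, g, i, k}  B4 = {a, d, g, h, i}  B5 = {b, c, g, i, l}  B6 = {a, b, f, g, i}  B7 = {a, b, e, g, k}  B8 = {b, c, g, i, j}
Tree: B1–B2, B1–B3, B3–B4, B2–B5, B1–B6, B1–B7, B5–B8
The largest bag has 5 vertices, giving width 4; this decomposition certifies tw(G) ≤ 4. On the other hand G contains the 5-clique {a, b, e, g, k}. A clique must lie in a single bag of any decomposition, so no decomposition can have width below 4. Hence tw(G) = 4 exactly.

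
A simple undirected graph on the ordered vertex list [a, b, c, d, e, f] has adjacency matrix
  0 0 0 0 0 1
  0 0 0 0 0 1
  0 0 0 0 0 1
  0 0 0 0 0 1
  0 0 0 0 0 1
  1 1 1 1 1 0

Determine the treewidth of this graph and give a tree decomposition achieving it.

Treewidth 1.
One optimal decomposition is:
Bags: B1 = {d, f}  B2 = {c, f}  B3 = {e, f}  B4 = {b, f}  B5 = {a, f}
Tree: B1–B2, B1–B3, B1–B4, B2–B5

Every bag has size at most 2, so the width is 2 − 1 = 1 and tw(G) ≤ 1. Since G has at least one edge (e.g. f–d), it is not an edgeless graph, so tw(G) ≥ 1. Combining the bounds, tw(G) = 1.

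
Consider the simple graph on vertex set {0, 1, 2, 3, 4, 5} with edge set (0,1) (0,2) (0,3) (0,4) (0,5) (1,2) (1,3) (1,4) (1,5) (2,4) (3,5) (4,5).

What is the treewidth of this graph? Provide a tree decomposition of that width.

Each bag holds 4 vertices, so the decomposition has width 3, which upper-bounds the treewidth. For the lower bound, the 4 vertices {0, 1, 3, 5} are pairwise adjacent, and any tree decomposition puts a clique entirely inside one bag — forcing width ≥ 3. The upper and lower bounds meet at 3, so that is the treewidth.

Treewidth 3.
Bags: B1 = {0, 1, 4, 5}  B2 = {0, 1, 2, 4}  B3 = {0, 1, 3, 5}
Tree: B1–B2, B1–B3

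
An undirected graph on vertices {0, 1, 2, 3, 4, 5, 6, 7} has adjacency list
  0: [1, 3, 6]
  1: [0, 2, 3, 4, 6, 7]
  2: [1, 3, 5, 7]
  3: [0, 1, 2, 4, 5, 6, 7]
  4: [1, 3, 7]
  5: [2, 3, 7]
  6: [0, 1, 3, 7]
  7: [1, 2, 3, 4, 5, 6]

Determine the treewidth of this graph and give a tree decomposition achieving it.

Treewidth 3.
Bags: B1 = {1, 3, 6, 7}  B2 = {1, 2, 3, 7}  B3 = {2, 3, 5, 7}  B4 = {1, 3, 4, 7}  B5 = {0, 1, 3, 6}
Tree: B1–B2, B2–B3, B2–B4, B1–B5

Every bag has size at most 4, so the width is 4 − 1 = 3 and tw(G) ≤ 3. For the lower bound, the 4 vertices {0, 1, 3, 6} are pairwise adjacent, and any tree decomposition puts a clique entirely inside one bag — forcing width ≥ 3. Hence tw(G) = 3 exactly.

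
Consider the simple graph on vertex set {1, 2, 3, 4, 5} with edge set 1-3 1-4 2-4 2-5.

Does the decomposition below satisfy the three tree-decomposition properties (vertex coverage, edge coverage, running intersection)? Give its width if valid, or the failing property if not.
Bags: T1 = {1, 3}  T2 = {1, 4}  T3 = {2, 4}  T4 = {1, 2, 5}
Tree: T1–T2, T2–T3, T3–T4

No — bags containing vertex 1 are not connected in the tree.

A tree decomposition must satisfy three properties: every vertex lies in some bag; for every edge, both endpoints lie together in some bag; and for every vertex, the bags containing it form a connected subtree. Here bags containing vertex 1 are not connected in the tree, so the decomposition is invalid.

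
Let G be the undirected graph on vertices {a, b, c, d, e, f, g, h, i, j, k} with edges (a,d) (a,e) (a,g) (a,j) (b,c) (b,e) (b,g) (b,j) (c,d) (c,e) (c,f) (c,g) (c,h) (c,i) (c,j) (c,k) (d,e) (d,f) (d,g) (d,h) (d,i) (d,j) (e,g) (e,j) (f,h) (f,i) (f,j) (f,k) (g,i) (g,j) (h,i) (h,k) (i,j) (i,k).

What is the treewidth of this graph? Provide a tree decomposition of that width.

Every bag has size at most 5, so the width is 5 − 1 = 4 and tw(G) ≤ 4. On the other hand G contains the 5-clique {c, d, e, g, j}. A clique must lie in a single bag of any decomposition, so no decomposition can have width below 4. The upper and lower bounds meet at 4, so that is the treewidth.

Treewidth 4.
Bags: B1 = {c, d, g, i, j}  B2 = {c, d, e, g, j}  B3 = {a, d, e, g, j}  B4 = {c, d, f, i, j}  B5 = {c, d, f, h, i}  B6 = {c, f, h, i, k}  B7 = {b, c, e, g, j}
Tree: B1–B2, B2–B3, B1–B4, B4–B5, B5–B6, B2–B7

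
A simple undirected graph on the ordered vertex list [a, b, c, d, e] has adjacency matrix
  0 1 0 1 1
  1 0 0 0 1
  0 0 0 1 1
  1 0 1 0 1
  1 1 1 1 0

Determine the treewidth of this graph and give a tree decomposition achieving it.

Treewidth 2.
One such decomposition:
Bags: B1 = {a, b, e}  B2 = {a, d, e}  B3 = {c, d, e}
Tree: B1–B2, B2–B3

The largest bag has 3 vertices, giving width 2; this decomposition certifies tw(G) ≤ 2. Conversely, {c, d, e} is a clique of size 3, and the vertices of any clique must share a bag in every tree decomposition; so some bag has ≥ 3 vertices and tw(G) ≥ 2. Combining the bounds, tw(G) = 2.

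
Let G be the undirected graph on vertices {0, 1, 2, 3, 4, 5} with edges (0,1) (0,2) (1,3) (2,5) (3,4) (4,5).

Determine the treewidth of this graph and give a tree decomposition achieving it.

Treewidth 2.
One such decomposition:
Bags: B1 = {2, 4, 5}  B2 = {2, 3, 4}  B3 = {1, 2, 3}  B4 = {0, 1, 2}
Tree: B1–B2, B2–B3, B3–B4

The largest bag has 3 vertices, giving width 2; this decomposition certifies tw(G) ≤ 2. Since 2–5–4–3–1–0–2 is a cycle in G, G is not acyclic. Forests are exactly the graphs of treewidth ≤ 1, so tw(G) ≥ 2. The upper and lower bounds meet at 2, so that is the treewidth.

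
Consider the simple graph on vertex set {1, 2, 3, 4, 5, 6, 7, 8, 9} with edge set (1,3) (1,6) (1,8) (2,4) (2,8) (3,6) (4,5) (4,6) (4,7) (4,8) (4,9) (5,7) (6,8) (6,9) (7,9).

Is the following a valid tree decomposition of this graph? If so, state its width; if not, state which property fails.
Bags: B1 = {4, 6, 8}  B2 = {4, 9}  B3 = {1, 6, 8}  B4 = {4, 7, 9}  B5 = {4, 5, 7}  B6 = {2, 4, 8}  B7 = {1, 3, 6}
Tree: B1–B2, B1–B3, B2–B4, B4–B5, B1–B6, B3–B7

No — edge (6,9) lies in no bag.

A tree decomposition must satisfy three properties: every vertex lies in some bag; for every edge, both endpoints lie together in some bag; and for every vertex, the bags containing it form a connected subtree. Here edge (6,9) lies in no bag, so the decomposition is invalid.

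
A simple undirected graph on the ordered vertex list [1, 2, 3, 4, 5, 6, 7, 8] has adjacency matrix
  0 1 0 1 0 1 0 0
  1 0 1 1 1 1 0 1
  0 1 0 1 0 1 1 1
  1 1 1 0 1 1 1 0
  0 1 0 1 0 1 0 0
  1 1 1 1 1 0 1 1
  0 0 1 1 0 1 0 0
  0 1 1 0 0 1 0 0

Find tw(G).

3

A width-3 tree decomposition is:
Bags: B1 = {3, 4, 6, 7}  B2 = {2, 3, 4, 6}  B3 = {2, 3, 6, 8}  B4 = {1, 2, 4, 6}  B5 = {2, 4, 5, 6}
Tree: B1–B2, B2–B3, B2–B4, B4–B5
Each bag holds 4 vertices, so the decomposition has width 3, which upper-bounds the treewidth. Conversely, {2, 3, 6, 8} is a clique of size 4, and the vertices of any clique must share a bag in every tree decomposition; so some bag has ≥ 4 vertices and tw(G) ≥ 3. Therefore the treewidth is 3.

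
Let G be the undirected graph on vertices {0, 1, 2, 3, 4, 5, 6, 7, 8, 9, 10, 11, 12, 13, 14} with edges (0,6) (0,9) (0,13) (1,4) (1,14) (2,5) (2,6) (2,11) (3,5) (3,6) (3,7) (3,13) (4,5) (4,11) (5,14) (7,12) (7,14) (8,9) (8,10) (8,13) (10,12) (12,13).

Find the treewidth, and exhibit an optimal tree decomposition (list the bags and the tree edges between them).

Treewidth 3.
One such decomposition:
Bags: B1 = {1, 4, 11, 14}  B2 = {4, 5, 11, 14}  B3 = {2, 5, 11, 14}  B4 = {2, 5, 7, 14}  B5 = {2, 3, 5, 7}  B6 = {2, 3, 6, 7}  B7 = {3, 6, 7, 12}  B8 = {3, 6, 12, 13}  B9 = {0, 6, 12, 13}  B10 = {0, 10, 12, 13}  B11 = {0, 8, 10, 13}  B12 = {0, 8, 9, 10}
Tree: B1–B2, B2–B3, B3–B4, B4–B5, B5–B6, B6–B7, B7–B8, B8–B9, B9–B10, B10–B11, B11–B12

Each bag holds 4 vertices, so the decomposition has width 3, which upper-bounds the treewidth. For the lower bound: the 4 vertex sets {1,4,11}, {14}, {5}, {2,3,6,7} are disjoint, each induces a connected subgraph, and every pair is joined by at least one edge of G. Contracting each set to a single vertex therefore yields K_{4} as a minor, and since treewidth is minor-monotone, tw(G) ≥ tw(K_{4}) = 3. Combining the bounds, tw(G) = 3.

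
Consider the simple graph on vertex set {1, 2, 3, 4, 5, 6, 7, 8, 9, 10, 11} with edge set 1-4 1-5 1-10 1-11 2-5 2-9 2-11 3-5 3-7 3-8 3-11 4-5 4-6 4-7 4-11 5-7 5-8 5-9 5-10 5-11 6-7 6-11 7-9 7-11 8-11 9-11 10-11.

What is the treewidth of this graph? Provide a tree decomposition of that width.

Treewidth 3.
One optimal decomposition is:
Bags: B1 = {4, 5, 7, 11}  B2 = {5, 7, 9, 11}  B3 = {3, 5, 7, 11}  B4 = {3, 5, 8, 11}  B5 = {1, 4, 5, 11}  B6 = {2, 5, 9, 11}  B7 = {4, 6, 7, 11}  B8 = {1, 5, 10, 11}
Tree: B1–B2, B2–B3, B3–B4, B1–B5, B2–B6, B1–B7, B5–B8

Each bag holds 4 vertices, so the decomposition has width 3, which upper-bounds the treewidth. Conversely, {1, 5, 10, 11} is a clique of size 4, and the vertices of any clique must share a bag in every tree decomposition; so some bag has ≥ 4 vertices and tw(G) ≥ 3. Combining the bounds, tw(G) = 3.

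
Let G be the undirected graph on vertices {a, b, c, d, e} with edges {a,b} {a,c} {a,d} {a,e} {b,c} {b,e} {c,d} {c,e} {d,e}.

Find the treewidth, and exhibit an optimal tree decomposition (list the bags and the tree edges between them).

The largest bag has 4 vertices, giving width 3; this decomposition certifies tw(G) ≤ 3. On the other hand G contains the 4-clique {a, c, d, e}. A clique must lie in a single bag of any decomposition, so no decomposition can have width below 3. The upper and lower bounds meet at 3, so that is the treewidth.

Treewidth 3.
Bags: B1 = {a, b, c, e}  B2 = {a, c, d, e}
Tree: B1–B2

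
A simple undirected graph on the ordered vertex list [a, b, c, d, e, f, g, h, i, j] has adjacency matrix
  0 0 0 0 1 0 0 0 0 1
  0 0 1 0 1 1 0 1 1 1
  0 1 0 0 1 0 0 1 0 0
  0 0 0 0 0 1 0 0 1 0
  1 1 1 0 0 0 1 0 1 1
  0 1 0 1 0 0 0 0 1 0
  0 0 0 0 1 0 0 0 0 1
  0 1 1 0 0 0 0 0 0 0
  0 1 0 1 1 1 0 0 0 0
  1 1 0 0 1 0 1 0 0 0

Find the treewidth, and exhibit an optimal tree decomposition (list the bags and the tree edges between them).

Every bag has size at most 3, so the width is 3 − 1 = 2 and tw(G) ≤ 2. For the lower bound, the 3 vertices {d, f, i} are pairwise adjacent, and any tree decomposition puts a clique entirely inside one bag — forcing width ≥ 2. Hence tw(G) = 2 exactly.

Treewidth 2.
One optimal decomposition is:
Bags: B1 = {b, f, i}  B2 = {b, e, i}  B3 = {b, e, j}  B4 = {d, f, i}  B5 = {a, e, j}  B6 = {b, c, e}  B7 = {b, c, h}  B8 = {e, g, j}
Tree: B1–B2, B2–B3, B1–B4, B3–B5, B3–B6, B6–B7, B3–B8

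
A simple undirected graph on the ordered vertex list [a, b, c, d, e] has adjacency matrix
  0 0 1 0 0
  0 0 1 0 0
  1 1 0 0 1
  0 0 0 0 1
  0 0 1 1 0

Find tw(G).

A width-1 tree decomposition is:
Bags: B1 = {d, e}  B2 = {c, e}  B3 = {a, c}  B4 = {b, c}
Tree: B1–B2, B2–B3, B2–B4
The largest bag has 2 vertices, giving width 1; this decomposition certifies tw(G) ≤ 1. G has an edge, so its treewidth is at least 1. Therefore the treewidth is 1.

1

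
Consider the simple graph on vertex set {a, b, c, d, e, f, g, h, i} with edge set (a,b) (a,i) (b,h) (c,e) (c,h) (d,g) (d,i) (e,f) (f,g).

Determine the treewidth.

2

A width-2 tree decomposition is:
Bags: B1 = {d, g, i}  B2 = {a, g, i}  B3 = {a, b, g}  B4 = {b, g, h}  B5 = {c, g, h}  B6 = {c, e, g}  B7 = {e, f, g}
Tree: B1–B2, B2–B3, B3–B4, B4–B5, B5–B6, B6–B7
Every bag has size at most 3, so the width is 3 − 1 = 2 and tw(G) ≤ 2. The edges g–d–i–a–b–h–c–e–f–g form a cycle, so G is not a tree and its treewidth is at least 2. Hence tw(G) = 2 exactly.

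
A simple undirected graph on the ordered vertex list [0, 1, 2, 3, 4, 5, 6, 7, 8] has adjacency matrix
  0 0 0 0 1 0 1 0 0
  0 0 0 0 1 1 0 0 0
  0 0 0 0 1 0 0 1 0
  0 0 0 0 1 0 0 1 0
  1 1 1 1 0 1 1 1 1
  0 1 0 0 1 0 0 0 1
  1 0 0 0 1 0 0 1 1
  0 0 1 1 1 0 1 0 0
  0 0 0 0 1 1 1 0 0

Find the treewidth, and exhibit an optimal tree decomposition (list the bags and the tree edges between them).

Each bag holds 3 vertices, so the decomposition has width 2, which upper-bounds the treewidth. Conversely, {1, 4, 5} is a clique of size 3, and the vertices of any clique must share a bag in every tree decomposition; so some bag has ≥ 3 vertices and tw(G) ≥ 2. Therefore the treewidth is 2.

Treewidth 2.
Bags: B1 = {4, 6, 8}  B2 = {4, 5, 8}  B3 = {0, 4, 6}  B4 = {4, 6, 7}  B5 = {3, 4, 7}  B6 = {1, 4, 5}  B7 = {2, 4, 7}
Tree: B1–B2, B1–B3, B1–B4, B4–B5, B2–B6, B5–B7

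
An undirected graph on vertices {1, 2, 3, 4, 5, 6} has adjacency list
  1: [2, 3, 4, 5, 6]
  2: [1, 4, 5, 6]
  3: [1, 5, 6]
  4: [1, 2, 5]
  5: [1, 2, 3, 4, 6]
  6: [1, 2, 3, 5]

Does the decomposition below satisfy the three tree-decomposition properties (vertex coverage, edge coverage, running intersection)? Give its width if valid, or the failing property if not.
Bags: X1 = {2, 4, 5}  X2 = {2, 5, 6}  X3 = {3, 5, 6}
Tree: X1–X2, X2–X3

A tree decomposition must satisfy three properties: every vertex lies in some bag; for every edge, both endpoints lie together in some bag; and for every vertex, the bags containing it form a connected subtree. Here vertex 1 appears in no bag, so the decomposition is invalid.

No — vertex 1 appears in no bag.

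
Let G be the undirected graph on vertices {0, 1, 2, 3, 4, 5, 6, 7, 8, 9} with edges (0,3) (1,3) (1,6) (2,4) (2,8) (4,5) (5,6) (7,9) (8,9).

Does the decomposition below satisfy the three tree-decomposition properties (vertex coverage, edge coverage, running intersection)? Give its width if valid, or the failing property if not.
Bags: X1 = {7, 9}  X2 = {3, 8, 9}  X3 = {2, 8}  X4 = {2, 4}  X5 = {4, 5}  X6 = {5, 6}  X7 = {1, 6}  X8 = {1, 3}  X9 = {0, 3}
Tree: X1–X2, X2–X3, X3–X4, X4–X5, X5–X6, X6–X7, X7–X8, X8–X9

No — bags containing vertex 3 are not connected in the tree.

A tree decomposition must satisfy three properties: every vertex lies in some bag; for every edge, both endpoints lie together in some bag; and for every vertex, the bags containing it form a connected subtree. Here bags containing vertex 3 are not connected in the tree, so the decomposition is invalid.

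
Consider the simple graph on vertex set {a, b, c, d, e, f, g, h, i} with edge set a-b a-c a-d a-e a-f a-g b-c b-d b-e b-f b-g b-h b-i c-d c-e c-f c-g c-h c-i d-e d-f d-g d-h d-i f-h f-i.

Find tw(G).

4

A width-4 tree decomposition is:
Bags: B1 = {a, b, c, d, e}  B2 = {a, b, c, d, f}  B3 = {b, c, d, f, i}  B4 = {b, c, d, f, h}  B5 = {a, b, c, d, g}
Tree: B1–B2, B2–B3, B2–B4, B1–B5
Every bag has size at most 5, so the width is 5 − 1 = 4 and tw(G) ≤ 4. For the lower bound, the 5 vertices {a, b, c, d, g} are pairwise adjacent, and any tree decomposition puts a clique entirely inside one bag — forcing width ≥ 4. Combining the bounds, tw(G) = 4.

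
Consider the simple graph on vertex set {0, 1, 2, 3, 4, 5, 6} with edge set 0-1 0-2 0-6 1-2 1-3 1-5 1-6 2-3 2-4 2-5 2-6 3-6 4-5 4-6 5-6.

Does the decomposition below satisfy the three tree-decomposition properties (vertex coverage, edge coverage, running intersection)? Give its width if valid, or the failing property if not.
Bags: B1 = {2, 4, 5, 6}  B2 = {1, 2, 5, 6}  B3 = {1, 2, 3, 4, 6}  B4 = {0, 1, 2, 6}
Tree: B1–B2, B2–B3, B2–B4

No — bags containing vertex 4 are not connected in the tree.

A tree decomposition must satisfy three properties: every vertex lies in some bag; for every edge, both endpoints lie together in some bag; and for every vertex, the bags containing it form a connected subtree. Here bags containing vertex 4 are not connected in the tree, so the decomposition is invalid.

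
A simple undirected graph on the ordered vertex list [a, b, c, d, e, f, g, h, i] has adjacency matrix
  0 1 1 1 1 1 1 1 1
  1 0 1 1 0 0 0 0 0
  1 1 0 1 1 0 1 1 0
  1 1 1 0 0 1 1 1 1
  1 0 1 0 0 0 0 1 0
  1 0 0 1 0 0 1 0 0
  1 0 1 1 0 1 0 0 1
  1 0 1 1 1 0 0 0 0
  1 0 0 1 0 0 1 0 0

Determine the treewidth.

A width-3 tree decomposition is:
Bags: B1 = {a, b, c, d}  B2 = {a, c, d, h}  B3 = {a, c, d, g}  B4 = {a, d, f, g}  B5 = {a, c, e, h}  B6 = {a, d, g, i}
Tree: B1–B2, B2–B3, B3–B4, B2–B5, B4–B6
The largest bag has 4 vertices, giving width 3; this decomposition certifies tw(G) ≤ 3. On the other hand G contains the 4-clique {a, c, d, g}. A clique must lie in a single bag of any decomposition, so no decomposition can have width below 3. The upper and lower bounds meet at 3, so that is the treewidth.

3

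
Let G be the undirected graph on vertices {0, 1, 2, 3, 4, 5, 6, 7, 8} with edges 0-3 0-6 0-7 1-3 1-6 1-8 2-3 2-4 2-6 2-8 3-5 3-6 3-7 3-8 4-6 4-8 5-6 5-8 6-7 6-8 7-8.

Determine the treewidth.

A width-3 tree decomposition is:
Bags: B1 = {1, 3, 6, 8}  B2 = {2, 3, 6, 8}  B3 = {3, 5, 6, 8}  B4 = {2, 4, 6, 8}  B5 = {3, 6, 7, 8}  B6 = {0, 3, 6, 7}
Tree: B1–B2, B2–B3, B2–B4, B3–B5, B5–B6
The largest bag has 4 vertices, giving width 3; this decomposition certifies tw(G) ≤ 3. For the lower bound, the 4 vertices {0, 3, 6, 7} are pairwise adjacent, and any tree decomposition puts a clique entirely inside one bag — forcing width ≥ 3. Hence tw(G) = 3 exactly.

3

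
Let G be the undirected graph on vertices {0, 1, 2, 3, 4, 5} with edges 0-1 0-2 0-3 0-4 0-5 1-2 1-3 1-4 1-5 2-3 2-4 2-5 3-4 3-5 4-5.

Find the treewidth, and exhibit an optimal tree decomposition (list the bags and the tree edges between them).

With just one bag of size 6, the width is 6 − 1 = 5, so tw(G) ≤ 5. On the other hand G contains the 6-clique {0, 1, 2, 3, 4, 5}. A clique must lie in a single bag of any decomposition, so no decomposition can have width below 5. The upper and lower bounds meet at 5, so that is the treewidth.

Treewidth 5.
One optimal decomposition is:
Bags: B1 = {0, 1, 2, 3, 4, 5}
Tree: (single bag)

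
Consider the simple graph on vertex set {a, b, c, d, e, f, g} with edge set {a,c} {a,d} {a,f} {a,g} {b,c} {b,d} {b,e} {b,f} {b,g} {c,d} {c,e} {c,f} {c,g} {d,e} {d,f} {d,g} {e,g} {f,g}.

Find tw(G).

4

A width-4 tree decomposition is:
Bags: B1 = {b, c, d, f, g}  B2 = {b, c, d, e, g}  B3 = {a, c, d, f, g}
Tree: B1–B2, B1–B3
The largest bag has 5 vertices, giving width 4; this decomposition certifies tw(G) ≤ 4. Conversely, {b, c, d, e, g} is a clique of size 5, and the vertices of any clique must share a bag in every tree decomposition; so some bag has ≥ 5 vertices and tw(G) ≥ 4. Therefore the treewidth is 4.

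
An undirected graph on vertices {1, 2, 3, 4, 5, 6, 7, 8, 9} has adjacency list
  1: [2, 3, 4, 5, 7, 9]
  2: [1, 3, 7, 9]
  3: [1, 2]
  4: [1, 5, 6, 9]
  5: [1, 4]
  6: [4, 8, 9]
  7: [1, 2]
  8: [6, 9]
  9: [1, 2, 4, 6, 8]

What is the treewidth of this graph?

A width-2 tree decomposition is:
Bags: B1 = {4, 6, 9}  B2 = {1, 4, 9}  B3 = {1, 4, 5}  B4 = {1, 2, 9}  B5 = {1, 2, 7}  B6 = {1, 2, 3}  B7 = {6, 8, 9}
Tree: B1–B2, B2–B3, B2–B4, B4–B5, B4–B6, B1–B7
Every bag has size at most 3, so the width is 3 − 1 = 2 and tw(G) ≤ 2. On the other hand G contains the 3-clique {6, 8, 9}. A clique must lie in a single bag of any decomposition, so no decomposition can have width below 2. The upper and lower bounds meet at 2, so that is the treewidth.

2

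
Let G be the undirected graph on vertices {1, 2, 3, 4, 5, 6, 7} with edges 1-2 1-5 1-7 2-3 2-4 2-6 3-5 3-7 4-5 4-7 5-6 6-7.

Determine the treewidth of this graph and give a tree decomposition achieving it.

Treewidth 3.
One such decomposition:
Bags: B1 = {1, 2, 5, 7}  B2 = {2, 3, 5, 7}  B3 = {2, 5, 6, 7}  B4 = {2, 4, 5, 7}
Tree: B1–B2, B2–B3, B3–B4

Each bag holds 4 vertices, so the decomposition has width 3, which upper-bounds the treewidth. For the lower bound: the 4 vertex sets {1,2}, {3,5}, {7}, {6} are disjoint, each induces a connected subgraph, and every pair is joined by at least one edge of G. Contracting each set to a single vertex therefore yields K_{4} as a minor, and since treewidth is minor-monotone, tw(G) ≥ tw(K_{4}) = 3. Combining the bounds, tw(G) = 3.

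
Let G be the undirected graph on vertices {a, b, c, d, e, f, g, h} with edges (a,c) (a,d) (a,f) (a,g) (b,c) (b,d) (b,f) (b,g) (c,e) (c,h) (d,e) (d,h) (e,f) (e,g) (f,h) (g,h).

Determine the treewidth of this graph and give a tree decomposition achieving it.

Treewidth 4.
One such decomposition:
Bags: B1 = {a, b, c, e, h}  B2 = {a, b, e, f, h}  B3 = {a, b, d, e, h}  B4 = {a, b, e, g, h}
Tree: B1–B2, B2–B3, B3–B4

Every bag has size at most 5, so the width is 5 − 1 = 4 and tw(G) ≤ 4. For the lower bound: the 5 vertex sets {b,c}, {f,h}, {a,d}, {e}, {g} are disjoint, each induces a connected subgraph, and every pair is joined by at least one edge of G. Contracting each set to a single vertex therefore yields K_{5} as a minor, and since treewidth is minor-monotone, tw(G) ≥ tw(K_{5}) = 4. The upper and lower bounds meet at 4, so that is the treewidth.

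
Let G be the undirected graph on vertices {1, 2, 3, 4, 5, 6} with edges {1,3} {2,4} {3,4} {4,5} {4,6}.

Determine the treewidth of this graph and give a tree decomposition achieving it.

Treewidth 1.
One such decomposition:
Bags: B1 = {3, 4}  B2 = {4, 5}  B3 = {4, 6}  B4 = {1, 3}  B5 = {2, 4}
Tree: B1–B2, B2–B3, B1–B4, B1–B5

Every bag has size at most 2, so the width is 2 − 1 = 1 and tw(G) ≤ 1. Any graph with an edge has treewidth ≥ 1, and G has the edge 3–4. The upper and lower bounds meet at 1, so that is the treewidth.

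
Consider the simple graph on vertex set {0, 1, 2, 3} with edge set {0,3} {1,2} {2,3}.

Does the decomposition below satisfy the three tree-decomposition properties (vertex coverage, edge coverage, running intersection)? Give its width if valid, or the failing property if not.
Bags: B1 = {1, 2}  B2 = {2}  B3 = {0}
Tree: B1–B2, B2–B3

A tree decomposition must satisfy three properties: every vertex lies in some bag; for every edge, both endpoints lie together in some bag; and for every vertex, the bags containing it form a connected subtree. Here vertex 3 appears in no bag, so the decomposition is invalid.

No — vertex 3 appears in no bag.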